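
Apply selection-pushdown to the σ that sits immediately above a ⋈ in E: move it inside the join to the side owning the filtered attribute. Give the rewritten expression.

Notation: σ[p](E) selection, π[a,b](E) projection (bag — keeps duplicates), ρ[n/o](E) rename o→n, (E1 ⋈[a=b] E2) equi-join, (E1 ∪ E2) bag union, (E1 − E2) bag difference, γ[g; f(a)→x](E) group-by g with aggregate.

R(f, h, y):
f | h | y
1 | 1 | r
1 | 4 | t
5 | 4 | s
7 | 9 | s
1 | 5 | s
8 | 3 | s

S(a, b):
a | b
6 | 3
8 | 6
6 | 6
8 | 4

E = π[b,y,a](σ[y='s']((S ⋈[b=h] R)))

σ filters on y, owned by the right side.
E' = π[b,y,a]((S ⋈[b=h] σ[y='s'](R)))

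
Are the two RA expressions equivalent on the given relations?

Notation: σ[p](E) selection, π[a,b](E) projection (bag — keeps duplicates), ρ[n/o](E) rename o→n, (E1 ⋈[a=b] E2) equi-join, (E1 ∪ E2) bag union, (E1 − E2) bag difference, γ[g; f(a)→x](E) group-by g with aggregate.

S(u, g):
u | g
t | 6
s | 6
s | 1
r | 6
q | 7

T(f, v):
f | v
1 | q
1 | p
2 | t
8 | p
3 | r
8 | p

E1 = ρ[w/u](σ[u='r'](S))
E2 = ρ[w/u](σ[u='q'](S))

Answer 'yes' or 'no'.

E1 per-node cardinality:
  S → 5
  σ[u='r'](S) → 1
  ρ[w/u](σ[u='r'](S)) → 1
E2 per-node cardinality:
  S → 5
  σ[u='q'](S) → 1
  ρ[w/u](σ[u='q'](S)) → 1

E1 result:
w | g
r | 6
E2 result:
w | g
q | 7
Witness: ('q', 7) appears 0× in E1 but 1× in E2.

no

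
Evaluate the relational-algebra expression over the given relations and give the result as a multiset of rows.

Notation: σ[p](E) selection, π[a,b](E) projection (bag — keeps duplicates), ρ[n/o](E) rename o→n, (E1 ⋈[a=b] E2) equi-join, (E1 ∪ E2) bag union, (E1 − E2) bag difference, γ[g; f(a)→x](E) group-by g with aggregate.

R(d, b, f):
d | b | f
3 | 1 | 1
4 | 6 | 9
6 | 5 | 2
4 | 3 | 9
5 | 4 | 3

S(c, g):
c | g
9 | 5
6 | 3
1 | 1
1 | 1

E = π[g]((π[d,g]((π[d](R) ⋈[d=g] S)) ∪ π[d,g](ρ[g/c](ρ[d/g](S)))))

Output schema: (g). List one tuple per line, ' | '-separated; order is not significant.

Subexpression sizes:
  R → 5
  π[d](R) → 5
  S → 4
  (π[d](R) ⋈[d=g] S) → 2
  π[d,g]((π[d](R) ⋈[d=g] S)) → 2
  S → 4
  ρ[d/g](S) → 4
  ρ[g/c](ρ[d/g](S)) → 4
  π[d,g](ρ[g/c](ρ[d/g](S))) → 4
  (π[d,g]((π[d](R) ⋈[d=g] S)) ∪ π[d,g](ρ[g/c](ρ[d/g](S)))) → 6
  π[g]((π[d,g]((π[d](R) ⋈[d=g] S)) ∪ π[d,g](ρ[g/c](ρ[d/g](S))))) → 6

== RESULT ==
g
1
1
3
5
6
9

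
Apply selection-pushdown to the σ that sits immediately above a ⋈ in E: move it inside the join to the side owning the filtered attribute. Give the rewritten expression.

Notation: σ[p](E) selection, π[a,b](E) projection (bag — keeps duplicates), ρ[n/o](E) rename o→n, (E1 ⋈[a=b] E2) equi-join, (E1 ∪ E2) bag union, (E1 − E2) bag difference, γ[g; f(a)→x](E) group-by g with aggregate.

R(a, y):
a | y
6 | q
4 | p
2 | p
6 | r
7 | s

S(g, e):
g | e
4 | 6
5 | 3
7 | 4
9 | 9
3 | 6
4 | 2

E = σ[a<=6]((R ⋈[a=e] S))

σ filters on a, owned by the left side.
E' = (σ[a<=6](R) ⋈[a=e] S)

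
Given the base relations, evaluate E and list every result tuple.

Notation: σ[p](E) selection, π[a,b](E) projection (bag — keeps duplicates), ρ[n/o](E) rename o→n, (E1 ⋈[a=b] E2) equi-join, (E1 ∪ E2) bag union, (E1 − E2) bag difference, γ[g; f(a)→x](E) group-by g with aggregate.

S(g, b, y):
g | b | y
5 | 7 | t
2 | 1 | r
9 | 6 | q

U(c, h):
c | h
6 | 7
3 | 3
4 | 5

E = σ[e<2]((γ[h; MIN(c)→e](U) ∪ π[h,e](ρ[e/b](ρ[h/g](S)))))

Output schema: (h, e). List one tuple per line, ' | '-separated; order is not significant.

Stepwise |·|:
  U → 3
  γ[h; MIN(c)→e](U) → 3
  S → 3
  ρ[h/g](S) → 3
  ρ[e/b](ρ[h/g](S)) → 3
  π[h,e](ρ[e/b](ρ[h/g](S))) → 3
  (γ[h; MIN(c)→e](U) ∪ π[h,e](ρ[e/b](ρ[h/g](S)))) → 6
  σ[e<2]((γ[h; MIN(c)→e](U) ∪ π[h,e](ρ[e/b](ρ[h/g](S))))) → 1

== RESULT ==
h | e
2 | 1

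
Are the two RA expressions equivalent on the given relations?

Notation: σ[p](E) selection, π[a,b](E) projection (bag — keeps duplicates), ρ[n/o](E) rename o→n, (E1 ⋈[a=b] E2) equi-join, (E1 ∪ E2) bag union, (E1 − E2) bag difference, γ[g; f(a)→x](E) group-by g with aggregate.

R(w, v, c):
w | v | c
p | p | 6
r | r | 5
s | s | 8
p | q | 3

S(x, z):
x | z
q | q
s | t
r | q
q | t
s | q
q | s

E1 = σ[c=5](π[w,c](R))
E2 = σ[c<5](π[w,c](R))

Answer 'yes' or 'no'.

E1 per-node cardinality:
  R → 4
  π[w,c](R) → 4
  σ[c=5](π[w,c](R)) → 1
E2 per-node cardinality:
  R → 4
  π[w,c](R) → 4
  σ[c<5](π[w,c](R)) → 1

E1 result:
w | c
r | 5
E2 result:
w | c
p | 3
Witness: ('r', 5) appears 1× in E1 but 0× in E2.

no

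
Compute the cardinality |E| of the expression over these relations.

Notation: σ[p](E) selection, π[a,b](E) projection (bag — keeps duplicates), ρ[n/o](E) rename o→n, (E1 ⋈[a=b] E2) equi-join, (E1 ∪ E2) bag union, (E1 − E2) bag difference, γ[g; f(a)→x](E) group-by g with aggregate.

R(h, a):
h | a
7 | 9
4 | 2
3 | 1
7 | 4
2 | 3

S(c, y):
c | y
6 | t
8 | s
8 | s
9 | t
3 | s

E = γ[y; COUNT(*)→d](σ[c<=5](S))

Stepwise |·|:
  S → 5
  σ[c<=5](S) → 1
  γ[y; COUNT(*)→d](σ[c<=5](S)) → 1

|E| = 1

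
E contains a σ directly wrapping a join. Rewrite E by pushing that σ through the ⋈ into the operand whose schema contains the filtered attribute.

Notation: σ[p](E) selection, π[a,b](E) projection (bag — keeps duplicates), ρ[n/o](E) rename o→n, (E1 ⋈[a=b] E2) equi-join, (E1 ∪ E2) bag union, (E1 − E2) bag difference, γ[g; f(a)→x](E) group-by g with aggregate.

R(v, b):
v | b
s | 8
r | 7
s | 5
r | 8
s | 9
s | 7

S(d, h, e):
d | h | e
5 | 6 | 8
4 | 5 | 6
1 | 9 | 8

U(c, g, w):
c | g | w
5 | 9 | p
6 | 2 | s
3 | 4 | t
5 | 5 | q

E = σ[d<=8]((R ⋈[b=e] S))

σ filters on d, owned by the right side.
E' = (R ⋈[b=e] σ[d<=8](S))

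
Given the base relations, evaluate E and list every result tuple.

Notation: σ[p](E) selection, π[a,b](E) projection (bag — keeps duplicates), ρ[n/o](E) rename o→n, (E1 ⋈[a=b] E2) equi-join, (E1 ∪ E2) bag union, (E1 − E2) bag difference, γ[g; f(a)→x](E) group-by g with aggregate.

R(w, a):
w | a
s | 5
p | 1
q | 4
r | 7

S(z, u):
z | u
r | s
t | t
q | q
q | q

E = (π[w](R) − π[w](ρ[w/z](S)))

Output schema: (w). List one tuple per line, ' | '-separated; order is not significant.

Stepwise |·|:
  R → 4
  π[w](R) → 4
  S → 4
  ρ[w/z](S) → 4
  π[w](ρ[w/z](S)) → 4
  (π[w](R) − π[w](ρ[w/z](S))) → 2

== RESULT ==
w
p
s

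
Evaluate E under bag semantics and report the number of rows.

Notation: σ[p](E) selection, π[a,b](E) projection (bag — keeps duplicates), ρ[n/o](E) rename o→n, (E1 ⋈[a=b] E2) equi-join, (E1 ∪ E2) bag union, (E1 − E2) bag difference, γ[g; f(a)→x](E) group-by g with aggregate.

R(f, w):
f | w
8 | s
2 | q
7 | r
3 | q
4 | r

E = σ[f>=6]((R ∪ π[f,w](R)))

Per-node cardinality:
  R → 5
  R → 5
  π[f,w](R) → 5
  (R ∪ π[f,w](R)) → 10
  σ[f>=6]((R ∪ π[f,w](R))) → 4

|E| = 4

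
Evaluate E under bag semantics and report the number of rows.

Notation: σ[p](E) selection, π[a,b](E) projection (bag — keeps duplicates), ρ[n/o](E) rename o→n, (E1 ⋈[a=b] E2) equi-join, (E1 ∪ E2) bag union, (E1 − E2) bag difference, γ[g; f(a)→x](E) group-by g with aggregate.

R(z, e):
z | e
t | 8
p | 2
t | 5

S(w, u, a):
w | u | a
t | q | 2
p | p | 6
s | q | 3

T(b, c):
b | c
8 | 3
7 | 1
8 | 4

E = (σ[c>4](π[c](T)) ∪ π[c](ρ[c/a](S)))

Stepwise |·|:
  T → 3
  π[c](T) → 3
  σ[c>4](π[c](T)) → 0
  S → 3
  ρ[c/a](S) → 3
  π[c](ρ[c/a](S)) → 3
  (σ[c>4](π[c](T)) ∪ π[c](ρ[c/a](S))) → 3

|E| = 3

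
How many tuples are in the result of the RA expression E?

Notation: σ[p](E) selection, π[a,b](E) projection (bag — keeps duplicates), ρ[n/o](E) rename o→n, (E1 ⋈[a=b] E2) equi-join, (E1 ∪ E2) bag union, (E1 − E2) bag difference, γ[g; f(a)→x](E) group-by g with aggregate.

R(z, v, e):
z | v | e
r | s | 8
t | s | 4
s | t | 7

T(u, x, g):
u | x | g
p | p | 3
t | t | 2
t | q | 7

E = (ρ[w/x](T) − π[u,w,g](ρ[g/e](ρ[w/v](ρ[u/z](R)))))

Stepwise |·|:
  T → 3
  ρ[w/x](T) → 3
  R → 3
  ρ[u/z](R) → 3
  ρ[w/v](ρ[u/z](R)) → 3
  ρ[g/e](ρ[w/v](ρ[u/z](R))) → 3
  π[u,w,g](ρ[g/e](ρ[w/v](ρ[u/z](R)))) → 3
  (ρ[w/x](T) − π[u,w,g](ρ[g/e](ρ[w/v](ρ[u/z](R))))) → 3

|E| = 3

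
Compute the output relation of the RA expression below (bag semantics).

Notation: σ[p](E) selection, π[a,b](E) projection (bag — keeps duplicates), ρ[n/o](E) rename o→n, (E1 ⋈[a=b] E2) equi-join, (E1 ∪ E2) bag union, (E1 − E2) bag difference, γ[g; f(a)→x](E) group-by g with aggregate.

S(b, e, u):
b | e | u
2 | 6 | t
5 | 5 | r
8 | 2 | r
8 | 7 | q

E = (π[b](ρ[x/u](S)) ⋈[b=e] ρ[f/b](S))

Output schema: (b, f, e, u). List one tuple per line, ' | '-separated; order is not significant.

Subexpression sizes:
  S → 4
  ρ[x/u](S) → 4
  π[b](ρ[x/u](S)) → 4
  S → 4
  ρ[f/b](S) → 4
  (π[b](ρ[x/u](S)) ⋈[b=e] ρ[f/b](S)) → 2

== RESULT ==
b | f | e | u
2 | 8 | 2 | r
5 | 5 | 5 | r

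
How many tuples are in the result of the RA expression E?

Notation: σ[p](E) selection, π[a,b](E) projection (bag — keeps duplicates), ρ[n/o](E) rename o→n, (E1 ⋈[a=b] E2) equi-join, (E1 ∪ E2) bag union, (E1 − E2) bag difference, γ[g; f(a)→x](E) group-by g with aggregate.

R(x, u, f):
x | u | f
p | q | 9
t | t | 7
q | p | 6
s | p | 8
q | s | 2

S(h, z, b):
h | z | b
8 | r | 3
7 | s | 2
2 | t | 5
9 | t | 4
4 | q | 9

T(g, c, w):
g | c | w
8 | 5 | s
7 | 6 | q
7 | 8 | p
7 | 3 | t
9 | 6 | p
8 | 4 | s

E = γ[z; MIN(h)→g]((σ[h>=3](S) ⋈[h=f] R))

Stepwise |·|:
  S → 5
  σ[h>=3](S) → 4
  R → 5
  (σ[h>=3](S) ⋈[h=f] R) → 3
  γ[z; MIN(h)→g]((σ[h>=3](S) ⋈[h=f] R)) → 3

|E| = 3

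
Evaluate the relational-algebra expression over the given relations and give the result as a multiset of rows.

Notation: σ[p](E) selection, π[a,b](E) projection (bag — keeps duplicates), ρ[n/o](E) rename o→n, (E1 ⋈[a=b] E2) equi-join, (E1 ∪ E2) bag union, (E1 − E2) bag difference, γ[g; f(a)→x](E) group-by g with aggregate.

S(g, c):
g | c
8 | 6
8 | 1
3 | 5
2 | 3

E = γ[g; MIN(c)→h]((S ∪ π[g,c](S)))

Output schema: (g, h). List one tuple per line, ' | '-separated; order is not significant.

Subexpression sizes:
  S → 4
  S → 4
  π[g,c](S) → 4
  (S ∪ π[g,c](S)) → 8
  γ[g; MIN(c)→h]((S ∪ π[g,c](S))) → 3

== RESULT ==
g | h
2 | 3
3 | 5
8 | 1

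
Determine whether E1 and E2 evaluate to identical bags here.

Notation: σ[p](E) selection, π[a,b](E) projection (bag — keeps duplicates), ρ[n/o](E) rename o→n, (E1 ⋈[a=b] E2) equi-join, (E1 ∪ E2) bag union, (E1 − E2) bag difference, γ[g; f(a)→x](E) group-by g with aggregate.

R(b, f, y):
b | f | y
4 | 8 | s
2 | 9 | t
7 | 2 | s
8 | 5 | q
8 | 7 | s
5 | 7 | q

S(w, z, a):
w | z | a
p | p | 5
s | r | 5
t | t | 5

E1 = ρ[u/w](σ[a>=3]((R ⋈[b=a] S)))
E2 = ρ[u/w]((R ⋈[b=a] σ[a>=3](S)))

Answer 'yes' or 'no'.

E1 row counts bottom-up:
  R → 6
  S → 3
  (R ⋈[b=a] S) → 3
  σ[a>=3]((R ⋈[b=a] S)) → 3
  ρ[u/w](σ[a>=3]((R ⋈[b=a] S))) → 3
E2 row counts bottom-up:
  R → 6
  S → 3
  σ[a>=3](S) → 3
  (R ⋈[b=a] σ[a>=3](S)) → 3
  ρ[u/w]((R ⋈[b=a] σ[a>=3](S))) → 3

E1 and E2 produce the same multiset:
b | f | y | u | z | a
5 | 7 | q | p | p | 5
5 | 7 | q | s | r | 5
5 | 7 | q | t | t | 5

yes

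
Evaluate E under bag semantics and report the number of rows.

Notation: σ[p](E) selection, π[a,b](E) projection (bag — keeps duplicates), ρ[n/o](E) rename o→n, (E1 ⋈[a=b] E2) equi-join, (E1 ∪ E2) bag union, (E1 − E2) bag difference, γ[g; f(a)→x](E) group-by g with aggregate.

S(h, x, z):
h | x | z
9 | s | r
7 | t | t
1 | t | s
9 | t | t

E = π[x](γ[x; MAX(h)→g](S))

Stepwise |·|:
  S → 4
  γ[x; MAX(h)→g](S) → 2
  π[x](γ[x; MAX(h)→g](S)) → 2

|E| = 2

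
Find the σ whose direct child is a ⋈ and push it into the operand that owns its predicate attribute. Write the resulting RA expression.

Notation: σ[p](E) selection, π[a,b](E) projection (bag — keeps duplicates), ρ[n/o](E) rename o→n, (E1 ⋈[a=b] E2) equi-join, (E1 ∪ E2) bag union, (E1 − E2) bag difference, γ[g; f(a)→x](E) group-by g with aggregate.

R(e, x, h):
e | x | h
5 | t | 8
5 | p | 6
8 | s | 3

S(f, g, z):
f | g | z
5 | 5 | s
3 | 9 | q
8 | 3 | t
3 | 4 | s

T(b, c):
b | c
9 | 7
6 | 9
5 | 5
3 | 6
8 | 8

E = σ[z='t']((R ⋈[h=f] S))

σ filters on z, owned by the right side.
E' = (R ⋈[h=f] σ[z='t'](S))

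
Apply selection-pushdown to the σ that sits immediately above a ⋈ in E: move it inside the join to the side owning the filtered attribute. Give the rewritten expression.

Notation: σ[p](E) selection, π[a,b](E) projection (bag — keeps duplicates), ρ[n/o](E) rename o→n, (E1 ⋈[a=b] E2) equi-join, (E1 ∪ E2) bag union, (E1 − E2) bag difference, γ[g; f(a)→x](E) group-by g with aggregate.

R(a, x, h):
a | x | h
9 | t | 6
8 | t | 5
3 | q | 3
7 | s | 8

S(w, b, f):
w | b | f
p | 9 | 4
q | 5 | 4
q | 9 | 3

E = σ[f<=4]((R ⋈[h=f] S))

σ filters on f, owned by the right side.
E' = (R ⋈[h=f] σ[f<=4](S))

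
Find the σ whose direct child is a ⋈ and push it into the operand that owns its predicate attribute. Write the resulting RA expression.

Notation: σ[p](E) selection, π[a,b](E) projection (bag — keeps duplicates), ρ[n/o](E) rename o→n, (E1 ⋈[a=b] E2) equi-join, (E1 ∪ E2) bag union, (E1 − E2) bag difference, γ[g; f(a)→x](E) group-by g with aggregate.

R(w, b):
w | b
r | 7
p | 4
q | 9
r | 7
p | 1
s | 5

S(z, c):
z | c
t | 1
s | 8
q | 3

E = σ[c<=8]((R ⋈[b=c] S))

σ filters on c, owned by the right side.
E' = (R ⋈[b=c] σ[c<=8](S))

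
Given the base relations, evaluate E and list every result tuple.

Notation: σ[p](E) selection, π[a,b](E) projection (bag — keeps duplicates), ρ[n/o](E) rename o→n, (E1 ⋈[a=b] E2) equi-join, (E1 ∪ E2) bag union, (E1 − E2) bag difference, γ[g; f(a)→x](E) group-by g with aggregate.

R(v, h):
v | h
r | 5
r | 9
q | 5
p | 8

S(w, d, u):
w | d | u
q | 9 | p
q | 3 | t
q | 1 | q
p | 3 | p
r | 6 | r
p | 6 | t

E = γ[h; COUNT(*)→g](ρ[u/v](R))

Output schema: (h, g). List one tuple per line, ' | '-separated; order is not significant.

Per-node cardinality:
  R → 4
  ρ[u/v](R) → 4
  γ[h; COUNT(*)→g](ρ[u/v](R)) → 3

== RESULT ==
h | g
5 | 2
8 | 1
9 | 1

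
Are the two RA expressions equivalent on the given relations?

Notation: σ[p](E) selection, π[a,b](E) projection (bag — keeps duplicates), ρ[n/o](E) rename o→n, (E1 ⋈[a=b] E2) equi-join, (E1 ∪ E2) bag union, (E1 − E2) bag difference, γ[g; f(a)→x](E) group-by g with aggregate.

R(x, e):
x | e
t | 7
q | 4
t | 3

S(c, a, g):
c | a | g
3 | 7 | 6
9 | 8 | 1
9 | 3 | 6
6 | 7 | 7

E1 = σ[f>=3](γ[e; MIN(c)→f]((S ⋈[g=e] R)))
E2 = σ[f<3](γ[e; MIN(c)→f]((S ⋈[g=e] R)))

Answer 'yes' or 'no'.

E1 row counts bottom-up:
  S → 4
  R → 3
  (S ⋈[g=e] R) → 1
  γ[e; MIN(c)→f]((S ⋈[g=e] R)) → 1
  σ[f>=3](γ[e; MIN(c)→f]((S ⋈[g=e] R))) → 1
E2 row counts bottom-up:
  S → 4
  R → 3
  (S ⋈[g=e] R) → 1
  γ[e; MIN(c)→f]((S ⋈[g=e] R)) → 1
  σ[f<3](γ[e; MIN(c)→f]((S ⋈[g=e] R))) → 0

E1 result:
e | f
7 | 6
E2 result:
e | f
(0 rows)
Witness: (7, 6) appears 1× in E1 but 0× in E2.

no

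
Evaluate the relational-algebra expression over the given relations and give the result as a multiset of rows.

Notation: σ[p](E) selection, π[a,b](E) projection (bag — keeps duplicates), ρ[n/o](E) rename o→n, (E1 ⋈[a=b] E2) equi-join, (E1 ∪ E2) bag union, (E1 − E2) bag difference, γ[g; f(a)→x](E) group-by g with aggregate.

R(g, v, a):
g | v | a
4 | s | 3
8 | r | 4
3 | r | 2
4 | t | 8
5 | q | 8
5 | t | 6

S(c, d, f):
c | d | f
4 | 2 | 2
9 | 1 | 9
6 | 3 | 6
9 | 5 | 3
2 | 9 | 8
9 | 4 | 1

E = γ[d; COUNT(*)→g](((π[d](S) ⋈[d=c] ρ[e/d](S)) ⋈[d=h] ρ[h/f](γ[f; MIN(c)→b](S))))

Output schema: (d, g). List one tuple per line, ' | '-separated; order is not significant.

Per-node cardinality:
  S → 6
  π[d](S) → 6
  S → 6
  ρ[e/d](S) → 6
  (π[d](S) ⋈[d=c] ρ[e/d](S)) → 5
  S → 6
  γ[f; MIN(c)→b](S) → 6
  ρ[h/f](γ[f; MIN(c)→b](S)) → 6
  ((π[d](S) ⋈[d=c] ρ[e/d](S)) ⋈[d=h] ρ[h/f](γ[f; MIN(c)→b](S))) → 4
  γ[d; COUNT(*)→g](((π[d](S) ⋈[d=c] ρ[e/d](S)) ⋈[d=h] ρ[h/f](γ[f; MIN(c)→b](S)))) → 2

== RESULT ==
d | g
2 | 1
9 | 3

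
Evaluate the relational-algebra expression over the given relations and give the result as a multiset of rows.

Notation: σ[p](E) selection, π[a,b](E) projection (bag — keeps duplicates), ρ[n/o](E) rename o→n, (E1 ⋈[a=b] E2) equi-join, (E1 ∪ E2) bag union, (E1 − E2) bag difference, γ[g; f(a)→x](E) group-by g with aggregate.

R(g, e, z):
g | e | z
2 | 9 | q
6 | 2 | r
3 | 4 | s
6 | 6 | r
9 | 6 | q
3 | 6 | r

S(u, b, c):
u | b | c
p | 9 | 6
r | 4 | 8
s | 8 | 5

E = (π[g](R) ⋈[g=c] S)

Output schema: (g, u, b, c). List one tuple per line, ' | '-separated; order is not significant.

Subexpression sizes:
  R → 6
  π[g](R) → 6
  S → 3
  (π[g](R) ⋈[g=c] S) → 2

== RESULT ==
g | u | b | c
6 | p | 9 | 6
6 | p | 9 | 6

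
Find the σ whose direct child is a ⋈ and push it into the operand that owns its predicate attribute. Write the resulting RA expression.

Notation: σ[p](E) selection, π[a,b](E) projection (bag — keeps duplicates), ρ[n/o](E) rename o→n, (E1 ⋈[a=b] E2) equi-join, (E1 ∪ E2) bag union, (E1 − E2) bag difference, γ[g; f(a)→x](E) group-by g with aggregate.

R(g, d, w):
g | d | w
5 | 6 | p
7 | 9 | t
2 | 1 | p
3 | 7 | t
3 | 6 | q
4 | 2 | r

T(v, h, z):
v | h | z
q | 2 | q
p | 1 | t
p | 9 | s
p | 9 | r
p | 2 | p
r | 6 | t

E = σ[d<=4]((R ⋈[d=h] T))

σ filters on d, owned by the left side.
E' = (σ[d<=4](R) ⋈[d=h] T)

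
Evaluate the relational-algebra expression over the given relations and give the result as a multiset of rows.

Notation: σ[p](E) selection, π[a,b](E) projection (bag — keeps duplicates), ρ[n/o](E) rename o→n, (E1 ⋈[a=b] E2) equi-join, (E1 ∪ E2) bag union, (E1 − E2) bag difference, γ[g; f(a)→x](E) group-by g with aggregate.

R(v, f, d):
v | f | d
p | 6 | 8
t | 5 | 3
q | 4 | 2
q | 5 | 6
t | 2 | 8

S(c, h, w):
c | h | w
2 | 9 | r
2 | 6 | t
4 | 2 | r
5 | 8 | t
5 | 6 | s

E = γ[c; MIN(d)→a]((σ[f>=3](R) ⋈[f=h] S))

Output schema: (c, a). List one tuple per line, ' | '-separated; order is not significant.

Per-node cardinality:
  R → 5
  σ[f>=3](R) → 4
  S → 5
  (σ[f>=3](R) ⋈[f=h] S) → 2
  γ[c; MIN(d)→a]((σ[f>=3](R) ⋈[f=h] S)) → 2

== RESULT ==
c | a
2 | 8
5 | 8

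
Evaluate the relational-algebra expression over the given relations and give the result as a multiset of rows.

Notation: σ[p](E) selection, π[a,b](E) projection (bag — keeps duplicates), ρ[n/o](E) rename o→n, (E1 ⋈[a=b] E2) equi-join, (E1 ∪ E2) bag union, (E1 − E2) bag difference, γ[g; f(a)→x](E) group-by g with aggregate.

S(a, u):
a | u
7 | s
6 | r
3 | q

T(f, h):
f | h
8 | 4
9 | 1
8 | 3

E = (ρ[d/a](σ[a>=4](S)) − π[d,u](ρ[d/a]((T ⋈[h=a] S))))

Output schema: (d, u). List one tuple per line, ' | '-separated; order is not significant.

Row counts bottom-up:
  S → 3
  σ[a>=4](S) → 2
  ρ[d/a](σ[a>=4](S)) → 2
  T → 3
  S → 3
  (T ⋈[h=a] S) → 1
  ρ[d/a]((T ⋈[h=a] S)) → 1
  π[d,u](ρ[d/a]((T ⋈[h=a] S))) → 1
  (ρ[d/a](σ[a>=4](S)) − π[d,u](ρ[d/a]((T ⋈[h=a] S)))) → 2

== RESULT ==
d | u
6 | r
7 | s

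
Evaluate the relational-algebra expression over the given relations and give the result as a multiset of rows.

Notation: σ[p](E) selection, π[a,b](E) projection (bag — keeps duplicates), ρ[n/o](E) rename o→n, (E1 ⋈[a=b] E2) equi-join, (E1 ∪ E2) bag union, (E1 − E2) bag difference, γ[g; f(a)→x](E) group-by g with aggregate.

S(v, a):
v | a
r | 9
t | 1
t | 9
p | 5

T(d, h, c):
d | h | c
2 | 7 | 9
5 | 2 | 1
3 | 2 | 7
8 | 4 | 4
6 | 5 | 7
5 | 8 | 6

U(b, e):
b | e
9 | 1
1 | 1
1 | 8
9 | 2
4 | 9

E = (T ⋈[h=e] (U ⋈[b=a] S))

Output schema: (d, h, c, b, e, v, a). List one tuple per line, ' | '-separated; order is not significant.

Stepwise |·|:
  T → 6
  U → 5
  S → 4
  (U ⋈[b=a] S) → 6
  (T ⋈[h=e] (U ⋈[b=a] S)) → 5

== RESULT ==
d | h | c | b | e | v | a
3 | 2 | 7 | 9 | 2 | r | 9
3 | 2 | 7 | 9 | 2 | t | 9
5 | 2 | 1 | 9 | 2 | r | 9
5 | 2 | 1 | 9 | 2 | t | 9
5 | 8 | 6 | 1 | 8 | t | 1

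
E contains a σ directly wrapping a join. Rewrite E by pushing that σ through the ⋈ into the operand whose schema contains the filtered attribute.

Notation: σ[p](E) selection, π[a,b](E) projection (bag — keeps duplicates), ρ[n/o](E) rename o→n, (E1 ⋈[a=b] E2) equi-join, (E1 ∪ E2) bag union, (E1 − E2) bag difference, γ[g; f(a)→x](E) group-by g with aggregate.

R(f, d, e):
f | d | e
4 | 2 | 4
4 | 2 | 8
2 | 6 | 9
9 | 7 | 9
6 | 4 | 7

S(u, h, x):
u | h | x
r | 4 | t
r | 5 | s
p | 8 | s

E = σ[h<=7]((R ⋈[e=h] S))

σ filters on h, owned by the right side.
E' = (R ⋈[e=h] σ[h<=7](S))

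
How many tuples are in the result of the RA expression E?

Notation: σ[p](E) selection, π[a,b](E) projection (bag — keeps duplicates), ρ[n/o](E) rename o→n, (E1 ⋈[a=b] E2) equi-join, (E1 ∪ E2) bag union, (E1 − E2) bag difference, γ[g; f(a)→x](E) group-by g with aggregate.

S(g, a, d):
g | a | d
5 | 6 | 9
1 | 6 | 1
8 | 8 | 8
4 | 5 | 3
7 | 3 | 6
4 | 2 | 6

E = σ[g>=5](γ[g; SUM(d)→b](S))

Subexpression sizes:
  S → 6
  γ[g; SUM(d)→b](S) → 5
  σ[g>=5](γ[g; SUM(d)→b](S)) → 3

|E| = 3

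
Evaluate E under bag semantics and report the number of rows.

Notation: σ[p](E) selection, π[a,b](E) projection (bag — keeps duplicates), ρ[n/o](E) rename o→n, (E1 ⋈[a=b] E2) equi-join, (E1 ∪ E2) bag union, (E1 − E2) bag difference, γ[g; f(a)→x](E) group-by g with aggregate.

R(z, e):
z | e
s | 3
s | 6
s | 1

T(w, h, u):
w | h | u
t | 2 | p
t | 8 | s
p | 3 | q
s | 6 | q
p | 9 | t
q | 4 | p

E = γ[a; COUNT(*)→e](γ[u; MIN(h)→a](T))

Per-node cardinality:
  T → 6
  γ[u; MIN(h)→a](T) → 4
  γ[a; COUNT(*)→e](γ[u; MIN(h)→a](T)) → 4

|E| = 4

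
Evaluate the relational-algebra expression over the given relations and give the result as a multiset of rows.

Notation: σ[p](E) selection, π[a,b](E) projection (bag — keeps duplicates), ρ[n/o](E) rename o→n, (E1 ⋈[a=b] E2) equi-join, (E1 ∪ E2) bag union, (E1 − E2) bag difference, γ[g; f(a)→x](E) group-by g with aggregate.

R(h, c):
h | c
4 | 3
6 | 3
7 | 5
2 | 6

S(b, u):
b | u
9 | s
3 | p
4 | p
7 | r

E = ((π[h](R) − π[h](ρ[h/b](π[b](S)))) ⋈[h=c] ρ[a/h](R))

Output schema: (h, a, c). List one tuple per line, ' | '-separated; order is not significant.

Subexpression sizes:
  R → 4
  π[h](R) → 4
  S → 4
  π[b](S) → 4
  ρ[h/b](π[b](S)) → 4
  π[h](ρ[h/b](π[b](S))) → 4
  (π[h](R) − π[h](ρ[h/b](π[b](S)))) → 2
  R → 4
  ρ[a/h](R) → 4
  ((π[h](R) − π[h](ρ[h/b](π[b](S)))) ⋈[h=c] ρ[a/h](R)) → 1

== RESULT ==
h | a | c
6 | 2 | 6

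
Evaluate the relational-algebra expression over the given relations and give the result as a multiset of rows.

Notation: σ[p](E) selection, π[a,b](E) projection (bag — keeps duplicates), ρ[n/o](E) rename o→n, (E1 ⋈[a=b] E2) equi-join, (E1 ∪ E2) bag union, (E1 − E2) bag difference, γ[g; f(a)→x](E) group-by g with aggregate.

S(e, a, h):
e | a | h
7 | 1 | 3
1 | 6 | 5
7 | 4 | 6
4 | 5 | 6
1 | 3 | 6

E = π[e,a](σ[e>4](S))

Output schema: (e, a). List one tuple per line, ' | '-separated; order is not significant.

Subexpression sizes:
  S → 5
  σ[e>4](S) → 2
  π[e,a](σ[e>4](S)) → 2

== RESULT ==
e | a
7 | 1
7 | 4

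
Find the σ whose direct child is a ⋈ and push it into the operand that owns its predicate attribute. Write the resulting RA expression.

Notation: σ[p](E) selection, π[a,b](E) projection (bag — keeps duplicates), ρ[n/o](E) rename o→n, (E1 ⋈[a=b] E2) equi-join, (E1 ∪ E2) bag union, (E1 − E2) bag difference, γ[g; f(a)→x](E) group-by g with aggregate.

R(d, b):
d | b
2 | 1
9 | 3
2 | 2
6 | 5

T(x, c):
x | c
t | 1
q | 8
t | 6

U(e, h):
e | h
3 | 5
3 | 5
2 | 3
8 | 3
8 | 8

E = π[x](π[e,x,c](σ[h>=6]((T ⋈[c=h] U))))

σ filters on h, owned by the right side.
E' = π[x](π[e,x,c]((T ⋈[c=h] σ[h>=6](U))))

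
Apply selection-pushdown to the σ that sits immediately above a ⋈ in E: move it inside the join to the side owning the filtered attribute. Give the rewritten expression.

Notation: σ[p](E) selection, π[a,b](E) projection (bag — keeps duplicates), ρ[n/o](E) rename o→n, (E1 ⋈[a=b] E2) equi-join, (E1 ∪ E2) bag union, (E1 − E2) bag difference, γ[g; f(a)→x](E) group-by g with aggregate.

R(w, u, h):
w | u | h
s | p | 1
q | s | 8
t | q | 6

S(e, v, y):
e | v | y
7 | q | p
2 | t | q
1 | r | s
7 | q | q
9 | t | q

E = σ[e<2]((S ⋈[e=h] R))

σ filters on e, owned by the left side.
E' = (σ[e<2](S) ⋈[e=h] R)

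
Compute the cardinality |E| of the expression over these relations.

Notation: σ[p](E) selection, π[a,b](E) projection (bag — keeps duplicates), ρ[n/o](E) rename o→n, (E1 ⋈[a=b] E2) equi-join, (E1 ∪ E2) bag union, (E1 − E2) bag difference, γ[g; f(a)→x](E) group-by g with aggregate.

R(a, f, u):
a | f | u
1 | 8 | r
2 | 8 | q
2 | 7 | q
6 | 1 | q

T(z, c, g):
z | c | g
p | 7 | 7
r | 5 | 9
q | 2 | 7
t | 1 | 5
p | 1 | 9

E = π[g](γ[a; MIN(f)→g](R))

Row counts bottom-up:
  R → 4
  γ[a; MIN(f)→g](R) → 3
  π[g](γ[a; MIN(f)→g](R)) → 3

|E| = 3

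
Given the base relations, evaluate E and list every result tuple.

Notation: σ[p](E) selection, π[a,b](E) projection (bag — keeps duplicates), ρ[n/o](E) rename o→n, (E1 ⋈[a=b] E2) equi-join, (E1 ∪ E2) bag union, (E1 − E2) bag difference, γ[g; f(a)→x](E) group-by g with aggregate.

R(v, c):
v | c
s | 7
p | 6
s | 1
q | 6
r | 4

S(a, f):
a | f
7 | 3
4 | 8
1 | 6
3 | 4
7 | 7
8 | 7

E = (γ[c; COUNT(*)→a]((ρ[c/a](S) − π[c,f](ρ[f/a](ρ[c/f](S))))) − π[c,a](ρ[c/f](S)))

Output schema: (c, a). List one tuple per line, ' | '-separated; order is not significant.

Subexpression sizes:
  S → 6
  ρ[c/a](S) → 6
  S → 6
  ρ[c/f](S) → 6
  ρ[f/a](ρ[c/f](S)) → 6
  π[c,f](ρ[f/a](ρ[c/f](S))) → 6
  (ρ[c/a](S) − π[c,f](ρ[f/a](ρ[c/f](S)))) → 5
  γ[c; COUNT(*)→a]((ρ[c/a](S) − π[c,f](ρ[f/a](ρ[c/f](S))))) → 5
  S → 6
  ρ[c/f](S) → 6
  π[c,a](ρ[c/f](S)) → 6
  (γ[c; COUNT(*)→a]((ρ[c/a](S) − π[c,f](ρ[f/a](ρ[c/f](S))))) − π[c,a](ρ[c/f](S))) → 5

== RESULT ==
c | a
1 | 1
3 | 1
4 | 1
7 | 1
8 | 1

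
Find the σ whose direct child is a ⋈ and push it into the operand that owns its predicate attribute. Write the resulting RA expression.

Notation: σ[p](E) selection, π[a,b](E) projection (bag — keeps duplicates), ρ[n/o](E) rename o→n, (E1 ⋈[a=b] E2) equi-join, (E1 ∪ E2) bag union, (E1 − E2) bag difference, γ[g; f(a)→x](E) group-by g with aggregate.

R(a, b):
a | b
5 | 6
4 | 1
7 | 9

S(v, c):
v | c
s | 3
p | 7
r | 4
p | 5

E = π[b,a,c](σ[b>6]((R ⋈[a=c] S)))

σ filters on b, owned by the left side.
E' = π[b,a,c]((σ[b>6](R) ⋈[a=c] S))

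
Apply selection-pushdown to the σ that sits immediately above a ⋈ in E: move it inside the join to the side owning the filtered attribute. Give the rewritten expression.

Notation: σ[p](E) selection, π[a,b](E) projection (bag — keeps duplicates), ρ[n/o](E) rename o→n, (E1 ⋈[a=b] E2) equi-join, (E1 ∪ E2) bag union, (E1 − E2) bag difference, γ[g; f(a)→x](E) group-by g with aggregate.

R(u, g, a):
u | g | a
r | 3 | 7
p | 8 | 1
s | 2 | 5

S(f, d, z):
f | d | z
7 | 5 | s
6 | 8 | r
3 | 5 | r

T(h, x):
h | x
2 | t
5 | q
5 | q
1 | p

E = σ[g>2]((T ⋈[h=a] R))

σ filters on g, owned by the right side.
E' = (T ⋈[h=a] σ[g>2](R))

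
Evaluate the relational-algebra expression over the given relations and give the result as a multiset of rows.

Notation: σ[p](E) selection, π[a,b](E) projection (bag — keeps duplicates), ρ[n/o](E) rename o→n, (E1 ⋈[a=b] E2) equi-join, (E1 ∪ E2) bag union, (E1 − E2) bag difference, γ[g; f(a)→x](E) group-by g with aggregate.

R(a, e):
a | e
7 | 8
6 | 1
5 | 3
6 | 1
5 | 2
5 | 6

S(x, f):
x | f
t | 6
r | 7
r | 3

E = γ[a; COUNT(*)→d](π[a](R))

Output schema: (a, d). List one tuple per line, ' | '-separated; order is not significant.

Per-node cardinality:
  R → 6
  π[a](R) → 6
  γ[a; COUNT(*)→d](π[a](R)) → 3

== RESULT ==
a | d
5 | 3
6 | 2
7 | 1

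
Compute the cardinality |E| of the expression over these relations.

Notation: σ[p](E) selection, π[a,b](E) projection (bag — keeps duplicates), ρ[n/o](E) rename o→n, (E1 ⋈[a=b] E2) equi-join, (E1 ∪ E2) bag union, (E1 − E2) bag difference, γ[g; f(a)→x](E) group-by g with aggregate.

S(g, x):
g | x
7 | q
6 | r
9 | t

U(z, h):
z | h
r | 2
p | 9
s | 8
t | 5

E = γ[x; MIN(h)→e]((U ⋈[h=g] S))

Per-node cardinality:
  U → 4
  S → 3
  (U ⋈[h=g] S) → 1
  γ[x; MIN(h)→e]((U ⋈[h=g] S)) → 1

|E| = 1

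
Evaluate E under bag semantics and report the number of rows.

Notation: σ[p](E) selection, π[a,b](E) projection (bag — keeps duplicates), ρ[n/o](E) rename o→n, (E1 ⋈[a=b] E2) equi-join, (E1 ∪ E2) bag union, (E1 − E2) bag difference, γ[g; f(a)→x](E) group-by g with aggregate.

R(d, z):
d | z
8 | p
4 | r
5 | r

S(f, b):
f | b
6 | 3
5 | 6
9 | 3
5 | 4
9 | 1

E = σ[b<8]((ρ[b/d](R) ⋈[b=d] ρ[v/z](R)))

Subexpression sizes:
  R → 3
  ρ[b/d](R) → 3
  R → 3
  ρ[v/z](R) → 3
  (ρ[b/d](R) ⋈[b=d] ρ[v/z](R)) → 3
  σ[b<8]((ρ[b/d](R) ⋈[b=d] ρ[v/z](R))) → 2

|E| = 2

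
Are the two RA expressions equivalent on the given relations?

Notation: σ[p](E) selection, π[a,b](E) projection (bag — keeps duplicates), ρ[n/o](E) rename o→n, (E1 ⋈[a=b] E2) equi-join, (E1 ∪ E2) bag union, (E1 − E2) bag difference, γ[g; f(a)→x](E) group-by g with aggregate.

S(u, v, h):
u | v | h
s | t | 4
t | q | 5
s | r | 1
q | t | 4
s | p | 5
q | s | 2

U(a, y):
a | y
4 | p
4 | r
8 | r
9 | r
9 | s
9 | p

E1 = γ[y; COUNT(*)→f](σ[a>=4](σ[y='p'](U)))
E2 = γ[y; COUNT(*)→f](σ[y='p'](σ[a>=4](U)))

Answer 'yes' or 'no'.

E1 subexpression sizes:
  U → 6
  σ[y='p'](U) → 2
  σ[a>=4](σ[y='p'](U)) → 2
  γ[y; COUNT(*)→f](σ[a>=4](σ[y='p'](U))) → 1
E2 subexpression sizes:
  U → 6
  σ[a>=4](U) → 6
  σ[y='p'](σ[a>=4](U)) → 2
  γ[y; COUNT(*)→f](σ[y='p'](σ[a>=4](U))) → 1

E1 and E2 produce the same multiset:
y | f
p | 2

yes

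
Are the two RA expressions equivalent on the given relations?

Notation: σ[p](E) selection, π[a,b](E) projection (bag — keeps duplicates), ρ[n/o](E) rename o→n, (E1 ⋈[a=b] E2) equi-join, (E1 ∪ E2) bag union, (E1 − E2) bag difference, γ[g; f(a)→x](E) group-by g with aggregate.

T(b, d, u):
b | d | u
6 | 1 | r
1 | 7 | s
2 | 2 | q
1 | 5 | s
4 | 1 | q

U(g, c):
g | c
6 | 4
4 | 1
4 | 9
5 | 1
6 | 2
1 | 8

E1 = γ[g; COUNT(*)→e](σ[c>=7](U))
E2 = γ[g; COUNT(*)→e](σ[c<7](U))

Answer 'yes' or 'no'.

E1 subexpression sizes:
  U → 6
  σ[c>=7](U) → 2
  γ[g; COUNT(*)→e](σ[c>=7](U)) → 2
E2 subexpression sizes:
  U → 6
  σ[c<7](U) → 4
  γ[g; COUNT(*)→e](σ[c<7](U)) → 3

E1 result:
g | e
1 | 1
4 | 1
E2 result:
g | e
4 | 1
5 | 1
6 | 2
Witness: (6, 2) appears 0× in E1 but 1× in E2.

no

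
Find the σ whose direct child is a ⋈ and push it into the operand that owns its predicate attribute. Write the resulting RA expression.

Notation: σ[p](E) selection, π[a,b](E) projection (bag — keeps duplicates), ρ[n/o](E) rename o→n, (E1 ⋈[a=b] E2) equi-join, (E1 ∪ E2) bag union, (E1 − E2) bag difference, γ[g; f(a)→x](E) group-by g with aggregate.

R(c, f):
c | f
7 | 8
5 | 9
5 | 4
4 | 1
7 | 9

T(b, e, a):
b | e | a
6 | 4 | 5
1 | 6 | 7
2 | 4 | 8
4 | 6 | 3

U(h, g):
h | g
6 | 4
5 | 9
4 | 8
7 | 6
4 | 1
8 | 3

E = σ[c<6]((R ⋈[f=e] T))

σ filters on c, owned by the left side.
E' = (σ[c<6](R) ⋈[f=e] T)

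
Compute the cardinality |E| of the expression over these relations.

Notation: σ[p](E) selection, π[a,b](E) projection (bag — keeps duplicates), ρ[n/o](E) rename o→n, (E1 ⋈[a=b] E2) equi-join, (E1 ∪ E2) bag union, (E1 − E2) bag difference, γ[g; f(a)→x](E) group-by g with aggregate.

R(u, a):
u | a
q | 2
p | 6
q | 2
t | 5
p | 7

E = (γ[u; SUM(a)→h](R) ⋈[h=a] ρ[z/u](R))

Per-node cardinality:
  R → 5
  γ[u; SUM(a)→h](R) → 3
  R → 5
  ρ[z/u](R) → 5
  (γ[u; SUM(a)→h](R) ⋈[h=a] ρ[z/u](R)) → 1

|E| = 1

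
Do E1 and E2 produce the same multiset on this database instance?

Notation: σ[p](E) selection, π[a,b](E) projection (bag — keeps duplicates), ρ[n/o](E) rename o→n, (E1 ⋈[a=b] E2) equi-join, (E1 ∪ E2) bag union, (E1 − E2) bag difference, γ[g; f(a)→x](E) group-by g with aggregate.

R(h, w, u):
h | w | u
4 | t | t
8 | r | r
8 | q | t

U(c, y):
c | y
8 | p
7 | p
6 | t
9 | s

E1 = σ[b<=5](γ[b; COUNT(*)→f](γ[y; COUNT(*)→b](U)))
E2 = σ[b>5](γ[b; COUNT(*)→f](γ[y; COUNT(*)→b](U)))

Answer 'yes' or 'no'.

E1 stepwise |·|:
  U → 4
  γ[y; COUNT(*)→b](U) → 3
  γ[b; COUNT(*)→f](γ[y; COUNT(*)→b](U)) → 2
  σ[b<=5](γ[b; COUNT(*)→f](γ[y; COUNT(*)→b](U))) → 2
E2 stepwise |·|:
  U → 4
  γ[y; COUNT(*)→b](U) → 3
  γ[b; COUNT(*)→f](γ[y; COUNT(*)→b](U)) → 2
  σ[b>5](γ[b; COUNT(*)→f](γ[y; COUNT(*)→b](U))) → 0

E1 result:
b | f
1 | 2
2 | 1
E2 result:
b | f
(0 rows)
Witness: (1, 2) appears 1× in E1 but 0× in E2.

no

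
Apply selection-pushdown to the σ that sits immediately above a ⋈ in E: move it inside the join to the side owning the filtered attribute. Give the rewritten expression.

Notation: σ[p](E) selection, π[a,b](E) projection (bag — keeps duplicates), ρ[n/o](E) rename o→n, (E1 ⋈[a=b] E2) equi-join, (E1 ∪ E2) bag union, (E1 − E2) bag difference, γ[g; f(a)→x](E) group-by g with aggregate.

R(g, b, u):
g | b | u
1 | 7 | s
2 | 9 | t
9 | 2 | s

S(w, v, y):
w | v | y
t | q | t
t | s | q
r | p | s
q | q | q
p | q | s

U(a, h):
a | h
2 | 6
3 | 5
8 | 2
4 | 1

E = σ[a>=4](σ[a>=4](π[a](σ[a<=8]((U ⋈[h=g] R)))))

σ filters on a, owned by the left side.
E' = σ[a>=4](σ[a>=4](π[a]((σ[a<=8](U) ⋈[h=g] R))))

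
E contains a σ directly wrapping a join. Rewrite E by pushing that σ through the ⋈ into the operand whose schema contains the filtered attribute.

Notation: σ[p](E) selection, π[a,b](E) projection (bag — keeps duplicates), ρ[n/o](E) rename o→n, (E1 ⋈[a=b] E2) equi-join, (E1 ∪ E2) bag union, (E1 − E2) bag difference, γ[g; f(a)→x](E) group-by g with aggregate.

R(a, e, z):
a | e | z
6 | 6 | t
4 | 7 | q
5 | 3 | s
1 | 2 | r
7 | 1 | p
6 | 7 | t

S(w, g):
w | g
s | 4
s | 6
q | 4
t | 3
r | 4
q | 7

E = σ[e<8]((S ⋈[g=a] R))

σ filters on e, owned by the right side.
E' = (S ⋈[g=a] σ[e<8](R))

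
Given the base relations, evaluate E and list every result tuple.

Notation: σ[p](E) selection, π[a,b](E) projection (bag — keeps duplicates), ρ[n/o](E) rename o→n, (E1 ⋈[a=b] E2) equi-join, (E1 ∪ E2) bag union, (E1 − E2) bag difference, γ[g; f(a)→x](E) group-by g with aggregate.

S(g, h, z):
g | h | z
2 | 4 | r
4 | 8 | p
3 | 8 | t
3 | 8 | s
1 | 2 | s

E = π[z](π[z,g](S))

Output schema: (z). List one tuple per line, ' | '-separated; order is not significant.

Subexpression sizes:
  S → 5
  π[z,g](S) → 5
  π[z](π[z,g](S)) → 5

== RESULT ==
z
p
r
s
s
t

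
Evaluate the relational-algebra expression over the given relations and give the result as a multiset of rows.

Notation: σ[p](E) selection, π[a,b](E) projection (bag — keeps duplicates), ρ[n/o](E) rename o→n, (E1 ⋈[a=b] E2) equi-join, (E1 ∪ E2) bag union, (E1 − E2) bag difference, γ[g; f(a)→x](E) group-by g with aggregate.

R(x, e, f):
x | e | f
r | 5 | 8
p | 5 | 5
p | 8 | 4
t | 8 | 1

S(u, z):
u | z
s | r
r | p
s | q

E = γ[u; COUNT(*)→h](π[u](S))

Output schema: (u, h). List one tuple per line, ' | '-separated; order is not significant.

Row counts bottom-up:
  S → 3
  π[u](S) → 3
  γ[u; COUNT(*)→h](π[u](S)) → 2

== RESULT ==
u | h
r | 1
s | 2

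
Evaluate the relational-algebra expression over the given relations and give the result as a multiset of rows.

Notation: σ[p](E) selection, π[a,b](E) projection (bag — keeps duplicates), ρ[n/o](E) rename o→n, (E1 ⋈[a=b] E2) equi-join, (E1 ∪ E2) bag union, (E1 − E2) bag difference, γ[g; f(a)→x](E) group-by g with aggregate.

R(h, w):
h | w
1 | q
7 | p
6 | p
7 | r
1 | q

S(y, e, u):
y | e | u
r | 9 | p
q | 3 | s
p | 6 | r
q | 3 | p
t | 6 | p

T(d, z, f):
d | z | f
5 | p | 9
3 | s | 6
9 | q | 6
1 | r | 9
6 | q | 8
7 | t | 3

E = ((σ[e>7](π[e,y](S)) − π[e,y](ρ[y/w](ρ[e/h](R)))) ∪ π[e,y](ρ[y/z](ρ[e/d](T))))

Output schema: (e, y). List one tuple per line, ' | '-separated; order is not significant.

Row counts bottom-up:
  S → 5
  π[e,y](S) → 5
  σ[e>7](π[e,y](S)) → 1
  R → 5
  ρ[e/h](R) → 5
  ρ[y/w](ρ[e/h](R)) → 5
  π[e,y](ρ[y/w](ρ[e/h](R))) → 5
  (σ[e>7](π[e,y](S)) − π[e,y](ρ[y/w](ρ[e/h](R)))) → 1
  T → 6
  ρ[e/d](T) → 6
  ρ[y/z](ρ[e/d](T)) → 6
  π[e,y](ρ[y/z](ρ[e/d](T))) → 6
  ((σ[e>7](π[e,y](S)) − π[e,y](ρ[y/w](ρ[e/h](R)))) ∪ π[e,y](ρ[y/z](ρ[e/d](T)))) → 7

== RESULT ==
e | y
1 | r
3 | s
5 | p
6 | q
7 | t
9 | q
9 | r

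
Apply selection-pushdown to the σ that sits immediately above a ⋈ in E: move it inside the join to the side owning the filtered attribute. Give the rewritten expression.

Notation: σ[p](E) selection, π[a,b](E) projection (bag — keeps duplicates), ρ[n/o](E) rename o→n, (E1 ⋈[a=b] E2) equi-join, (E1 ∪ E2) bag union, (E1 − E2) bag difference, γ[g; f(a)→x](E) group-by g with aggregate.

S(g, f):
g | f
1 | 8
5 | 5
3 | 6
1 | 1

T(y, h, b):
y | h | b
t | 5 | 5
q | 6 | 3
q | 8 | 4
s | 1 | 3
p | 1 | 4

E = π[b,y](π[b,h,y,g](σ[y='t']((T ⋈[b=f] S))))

σ filters on y, owned by the left side.
E' = π[b,y](π[b,h,y,g]((σ[y='t'](T) ⋈[b=f] S)))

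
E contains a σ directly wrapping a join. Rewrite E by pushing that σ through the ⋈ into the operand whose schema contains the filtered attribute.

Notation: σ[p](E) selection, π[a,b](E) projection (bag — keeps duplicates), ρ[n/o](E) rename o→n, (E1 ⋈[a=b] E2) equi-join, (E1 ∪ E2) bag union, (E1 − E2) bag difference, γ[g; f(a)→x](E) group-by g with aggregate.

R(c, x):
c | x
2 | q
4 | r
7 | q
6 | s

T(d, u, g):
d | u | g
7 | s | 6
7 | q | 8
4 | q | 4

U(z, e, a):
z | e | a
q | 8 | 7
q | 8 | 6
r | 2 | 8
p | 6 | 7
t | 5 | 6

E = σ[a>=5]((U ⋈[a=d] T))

σ filters on a, owned by the left side.
E' = (σ[a>=5](U) ⋈[a=d] T)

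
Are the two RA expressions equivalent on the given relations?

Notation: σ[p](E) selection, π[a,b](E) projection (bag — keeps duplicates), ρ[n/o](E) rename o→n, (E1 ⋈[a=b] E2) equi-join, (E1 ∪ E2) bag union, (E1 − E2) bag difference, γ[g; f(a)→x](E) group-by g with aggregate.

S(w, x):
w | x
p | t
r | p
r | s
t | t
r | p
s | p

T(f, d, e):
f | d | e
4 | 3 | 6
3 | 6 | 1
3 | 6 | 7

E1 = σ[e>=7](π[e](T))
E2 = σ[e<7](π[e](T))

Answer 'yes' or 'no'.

E1 subexpression sizes:
  T → 3
  π[e](T) → 3
  σ[e>=7](π[e](T)) → 1
E2 subexpression sizes:
  T → 3
  π[e](T) → 3
  σ[e<7](π[e](T)) → 2

E1 result:
e
7
E2 result:
e
1
6
Witness: (6,) appears 0× in E1 but 1× in E2.

no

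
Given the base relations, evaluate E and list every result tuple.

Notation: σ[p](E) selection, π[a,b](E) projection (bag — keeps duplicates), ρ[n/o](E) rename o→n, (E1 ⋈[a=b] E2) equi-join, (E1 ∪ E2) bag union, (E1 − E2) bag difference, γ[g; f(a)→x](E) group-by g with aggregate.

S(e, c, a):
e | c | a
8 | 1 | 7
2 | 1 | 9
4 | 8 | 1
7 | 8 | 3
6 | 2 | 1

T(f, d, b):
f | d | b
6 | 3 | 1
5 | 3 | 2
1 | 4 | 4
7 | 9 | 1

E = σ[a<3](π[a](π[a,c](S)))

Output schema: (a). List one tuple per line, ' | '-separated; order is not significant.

Subexpression sizes:
  S → 5
  π[a,c](S) → 5
  π[a](π[a,c](S)) → 5
  σ[a<3](π[a](π[a,c](S))) → 2

== RESULT ==
a
1
1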